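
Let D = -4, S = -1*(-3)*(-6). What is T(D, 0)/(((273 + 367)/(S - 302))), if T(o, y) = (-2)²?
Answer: -2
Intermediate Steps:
S = -18 (S = 3*(-6) = -18)
T(o, y) = 4
T(D, 0)/(((273 + 367)/(S - 302))) = 4/(((273 + 367)/(-18 - 302))) = 4/((640/(-320))) = 4/((640*(-1/320))) = 4/(-2) = 4*(-½) = -2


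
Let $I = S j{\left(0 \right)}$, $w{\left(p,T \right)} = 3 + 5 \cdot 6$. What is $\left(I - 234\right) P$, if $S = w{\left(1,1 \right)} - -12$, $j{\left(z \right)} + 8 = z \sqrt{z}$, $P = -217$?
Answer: $128898$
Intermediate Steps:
$j{\left(z \right)} = -8 + z^{\frac{3}{2}}$ ($j{\left(z \right)} = -8 + z \sqrt{z} = -8 + z^{\frac{3}{2}}$)
$w{\left(p,T \right)} = 33$ ($w{\left(p,T \right)} = 3 + 30 = 33$)
$S = 45$ ($S = 33 - -12 = 33 + 12 = 45$)
$I = -360$ ($I = 45 \left(-8 + 0^{\frac{3}{2}}\right) = 45 \left(-8 + 0\right) = 45 \left(-8\right) = -360$)
$\left(I - 234\right) P = \left(-360 - 234\right) \left(-217\right) = \left(-594\right) \left(-217\right) = 128898$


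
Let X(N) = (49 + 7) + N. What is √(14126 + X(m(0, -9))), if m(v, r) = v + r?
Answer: √14173 ≈ 119.05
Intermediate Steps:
m(v, r) = r + v
X(N) = 56 + N
√(14126 + X(m(0, -9))) = √(14126 + (56 + (-9 + 0))) = √(14126 + (56 - 9)) = √(14126 + 47) = √14173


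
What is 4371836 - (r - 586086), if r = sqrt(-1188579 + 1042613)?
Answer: 4957922 - I*sqrt(145966) ≈ 4.9579e+6 - 382.06*I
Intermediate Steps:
r = I*sqrt(145966) (r = sqrt(-145966) = I*sqrt(145966) ≈ 382.06*I)
4371836 - (r - 586086) = 4371836 - (I*sqrt(145966) - 586086) = 4371836 - (-586086 + I*sqrt(145966)) = 4371836 + (586086 - I*sqrt(145966)) = 4957922 - I*sqrt(145966)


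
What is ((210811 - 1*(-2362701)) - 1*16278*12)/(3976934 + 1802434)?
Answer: 297272/722421 ≈ 0.41149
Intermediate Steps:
((210811 - 1*(-2362701)) - 1*16278*12)/(3976934 + 1802434) = ((210811 + 2362701) - 16278*12)/5779368 = (2573512 - 195336)*(1/5779368) = 2378176*(1/5779368) = 297272/722421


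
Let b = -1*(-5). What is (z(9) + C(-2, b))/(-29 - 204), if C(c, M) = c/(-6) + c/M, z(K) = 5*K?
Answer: -674/3495 ≈ -0.19285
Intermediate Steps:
b = 5
C(c, M) = -c/6 + c/M (C(c, M) = c*(-⅙) + c/M = -c/6 + c/M)
(z(9) + C(-2, b))/(-29 - 204) = (5*9 + (-⅙*(-2) - 2/5))/(-29 - 204) = (45 + (⅓ - 2*⅕))/(-233) = (45 + (⅓ - ⅖))*(-1/233) = (45 - 1/15)*(-1/233) = (674/15)*(-1/233) = -674/3495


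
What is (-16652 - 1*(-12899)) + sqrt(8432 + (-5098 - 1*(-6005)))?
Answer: -3753 + sqrt(9339) ≈ -3656.4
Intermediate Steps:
(-16652 - 1*(-12899)) + sqrt(8432 + (-5098 - 1*(-6005))) = (-16652 + 12899) + sqrt(8432 + (-5098 + 6005)) = -3753 + sqrt(8432 + 907) = -3753 + sqrt(9339)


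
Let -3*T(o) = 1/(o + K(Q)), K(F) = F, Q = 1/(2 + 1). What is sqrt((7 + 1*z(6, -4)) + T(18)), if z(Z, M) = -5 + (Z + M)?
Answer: sqrt(12045)/55 ≈ 1.9954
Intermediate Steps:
Q = 1/3 ≈ 0.33333
z(Z, M) = -5 + M + Z (z(Z, M) = -5 + (M + Z) = -5 + M + Z)
T(o) = -1/(3*(1/3 + o)) (T(o) = -1/(3*(o + 1/3)) = -1/(3*(1/3 + o)))
sqrt((7 + 1*z(6, -4)) + T(18)) = sqrt((7 + 1*(-5 - 4 + 6)) - 1/(1 + 3*18)) = sqrt((7 + 1*(-3)) - 1/(1 + 54)) = sqrt((7 - 3) - 1/55) = sqrt(4 - 1*1/55) = sqrt(4 - 1/55) = sqrt(219/55) = sqrt(12045)/55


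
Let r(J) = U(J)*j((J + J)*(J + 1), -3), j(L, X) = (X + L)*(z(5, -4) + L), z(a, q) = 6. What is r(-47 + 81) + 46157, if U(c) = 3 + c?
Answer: 209892471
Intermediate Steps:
j(L, X) = (6 + L)*(L + X) (j(L, X) = (X + L)*(6 + L) = (L + X)*(6 + L) = (6 + L)*(L + X))
r(J) = (3 + J)*(-18 + 4*J²*(1 + J)² + 6*J*(1 + J)) (r(J) = (3 + J)*(((J + J)*(J + 1))² + 6*((J + J)*(J + 1)) + 6*(-3) + ((J + J)*(J + 1))*(-3)) = (3 + J)*(((2*J)*(1 + J))² + 6*((2*J)*(1 + J)) - 18 + ((2*J)*(1 + J))*(-3)) = (3 + J)*((2*J*(1 + J))² + 6*(2*J*(1 + J)) - 18 + (2*J*(1 + J))*(-3)) = (3 + J)*(4*J²*(1 + J)² + 12*J*(1 + J) - 18 - 6*J*(1 + J)) = (3 + J)*(-18 + 4*J²*(1 + J)² + 6*J*(1 + J)))
r(-47 + 81) + 46157 = (-54 + 4*(-47 + 81)⁵ + 20*(-47 + 81)⁴ + 34*(-47 + 81)³ + 36*(-47 + 81)²) + 46157 = (-54 + 4*34⁵ + 20*34⁴ + 34*34³ + 36*34²) + 46157 = (-54 + 4*45435424 + 20*1336336 + 34*39304 + 36*1156) + 46157 = (-54 + 181741696 + 26726720 + 1336336 + 41616) + 46157 = 209846314 + 46157 = 209892471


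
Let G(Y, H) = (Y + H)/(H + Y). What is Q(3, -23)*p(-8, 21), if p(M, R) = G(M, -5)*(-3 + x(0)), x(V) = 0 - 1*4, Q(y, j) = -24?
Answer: 168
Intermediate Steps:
x(V) = -4 (x(V) = 0 - 4 = -4)
G(Y, H) = 1 (G(Y, H) = (H + Y)/(H + Y) = 1)
p(M, R) = -7 (p(M, R) = 1*(-3 - 4) = 1*(-7) = -7)
Q(3, -23)*p(-8, 21) = -24*(-7) = 168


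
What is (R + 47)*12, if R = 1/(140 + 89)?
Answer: 129168/229 ≈ 564.05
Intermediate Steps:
R = 1/229 ≈ 0.0043668
(R + 47)*12 = (1/229 + 47)*12 = (10764/229)*12 = 129168/229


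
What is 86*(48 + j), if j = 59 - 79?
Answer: 2408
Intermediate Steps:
j = -20
86*(48 + j) = 86*(48 - 20) = 86*28 = 2408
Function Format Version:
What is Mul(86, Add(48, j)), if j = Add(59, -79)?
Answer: 2408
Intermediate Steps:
j = -20
Mul(86, Add(48, j)) = Mul(86, Add(48, -20)) = Mul(86, 28) = 2408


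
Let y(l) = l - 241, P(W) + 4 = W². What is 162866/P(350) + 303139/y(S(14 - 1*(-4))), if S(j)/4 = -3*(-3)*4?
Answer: -1687159861/540096 ≈ -3123.8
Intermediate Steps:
P(W) = -4 + W²
S(j) = 144 (S(j) = 4*(-3*(-3)*4) = 4*(9*4) = 4*36 = 144)
y(l) = -241 + l
162866/P(350) + 303139/y(S(14 - 1*(-4))) = 162866/(-4 + 350²) + 303139/(-241 + 144) = 162866/(-4 + 122500) + 303139/(-97) = 162866/122496 + 303139*(-1/97) = 162866*(1/122496) - 303139/97 = 7403/5568 - 303139/97 = -1687159861/540096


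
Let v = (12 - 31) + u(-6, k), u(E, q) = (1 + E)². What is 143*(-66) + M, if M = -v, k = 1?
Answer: -9444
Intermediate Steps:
v = 6 (v = (12 - 31) + (1 - 6)² = -19 + (-5)² = -19 + 25 = 6)
M = -6 (M = -1*6 = -6)
143*(-66) + M = 143*(-66) - 6 = -9438 - 6 = -9444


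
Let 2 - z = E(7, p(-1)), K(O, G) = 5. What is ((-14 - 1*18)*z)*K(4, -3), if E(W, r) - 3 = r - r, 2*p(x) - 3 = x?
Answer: 160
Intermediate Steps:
p(x) = 3/2 + x/2
E(W, r) = 3 (E(W, r) = 3 + (r - r) = 3 + 0 = 3)
z = -1 (z = 2 - 1*3 = 2 - 3 = -1)
((-14 - 1*18)*z)*K(4, -3) = ((-14 - 1*18)*(-1))*5 = ((-14 - 18)*(-1))*5 = -32*(-1)*5 = 32*5 = 160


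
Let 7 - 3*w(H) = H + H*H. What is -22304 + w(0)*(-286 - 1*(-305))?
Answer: -66779/3 ≈ -22260.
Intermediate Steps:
w(H) = 7/3 - H/3 - H²/3 (w(H) = 7/3 - (H + H*H)/3 = 7/3 - (H + H²)/3 = 7/3 + (-H/3 - H²/3) = 7/3 - H/3 - H²/3)
-22304 + w(0)*(-286 - 1*(-305)) = -22304 + (7/3 - ⅓*0 - ⅓*0²)*(-286 - 1*(-305)) = -22304 + (7/3 + 0 - ⅓*0)*(-286 + 305) = -22304 + (7/3 + 0 + 0)*19 = -22304 + (7/3)*19 = -22304 + 133/3 = -66779/3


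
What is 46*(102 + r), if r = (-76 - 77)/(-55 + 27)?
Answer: 69207/14 ≈ 4943.4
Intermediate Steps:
r = 153/28 (r = -153/(-28) = -153*(-1/28) = 153/28 ≈ 5.4643)
46*(102 + r) = 46*(102 + 153/28) = 46*(3009/28) = 69207/14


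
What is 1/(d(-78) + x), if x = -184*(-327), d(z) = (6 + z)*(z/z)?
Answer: 1/60096 ≈ 1.6640e-5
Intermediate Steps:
d(z) = 6 + z (d(z) = (6 + z)*1 = 6 + z)
x = 60168
1/(d(-78) + x) = 1/((6 - 78) + 60168) = 1/(-72 + 60168) = 1/60096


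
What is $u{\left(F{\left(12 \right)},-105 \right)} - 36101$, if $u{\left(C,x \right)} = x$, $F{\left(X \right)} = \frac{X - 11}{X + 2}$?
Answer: $-36206$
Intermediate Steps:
$F{\left(X \right)} = \frac{-11 + X}{2 + X}$
$u{\left(F{\left(12 \right)},-105 \right)} - 36101 = -105 - 36101 = -36206$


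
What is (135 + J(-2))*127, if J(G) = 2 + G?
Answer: 17145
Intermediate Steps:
(135 + J(-2))*127 = (135 + (2 - 2))*127 = (135 + 0)*127 = 135*127 = 17145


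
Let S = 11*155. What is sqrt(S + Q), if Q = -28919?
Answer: I*sqrt(27214) ≈ 164.97*I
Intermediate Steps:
S = 1705
sqrt(S + Q) = sqrt(1705 - 28919) = sqrt(-27214) = I*sqrt(27214)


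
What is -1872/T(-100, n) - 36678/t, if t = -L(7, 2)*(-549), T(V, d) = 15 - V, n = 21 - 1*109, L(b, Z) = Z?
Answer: -1045571/21045 ≈ -49.683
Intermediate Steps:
n = -88 (n = 21 - 109 = -88)
t = 1098 (t = -1*2*(-549) = -2*(-549) = 1098)
-1872/T(-100, n) - 36678/t = -1872/(15 - 1*(-100)) - 36678/1098 = -1872/(15 + 100) - 36678*1/1098 = -1872/115 - 6113/183 = -1045571/21045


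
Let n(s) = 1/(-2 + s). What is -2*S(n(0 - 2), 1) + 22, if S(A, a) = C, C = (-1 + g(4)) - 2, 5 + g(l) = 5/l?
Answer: 71/2 ≈ 35.500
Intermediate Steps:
g(l) = -5 + 5/l
C = -27/4 (C = (-1 + (-5 + 5/4)) - 2 = (-1 - 15/4) - 2 = -19/4 - 2 = -27/4 ≈ -6.7500)
S(A, a) = -27/4
-2*S(n(0 - 2), 1) + 22 = -2*(-27/4) + 22 = 27/2 + 22 = 71/2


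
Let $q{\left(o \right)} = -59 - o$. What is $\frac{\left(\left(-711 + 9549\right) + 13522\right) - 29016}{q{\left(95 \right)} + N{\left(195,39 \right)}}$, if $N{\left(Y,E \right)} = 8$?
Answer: $\frac{3328}{73} \approx 45.589$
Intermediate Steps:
$\frac{\left(\left(-711 + 9549\right) + 13522\right) - 29016}{q{\left(95 \right)} + N{\left(195,39 \right)}} = \frac{\left(\left(-711 + 9549\right) + 13522\right) - 29016}{\left(-59 - 95\right) + 8} = \frac{\left(8838 + 13522\right) - 29016}{\left(-59 - 95\right) + 8} = \frac{22360 - 29016}{-154 + 8} = - \frac{6656}{-146} = \left(-6656\right) \left(- \frac{1}{146}\right) = \frac{3328}{73}$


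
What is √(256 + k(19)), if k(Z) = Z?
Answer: 5*√11 ≈ 16.583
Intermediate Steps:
√(256 + k(19)) = √(256 + 19) = √275 = 5*√11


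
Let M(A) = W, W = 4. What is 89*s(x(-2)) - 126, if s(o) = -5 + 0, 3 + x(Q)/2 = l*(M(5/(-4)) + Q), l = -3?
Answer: -571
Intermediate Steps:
M(A) = 4
x(Q) = -30 - 6*Q (x(Q) = -6 + 2*(-3*(4 + Q)) = -6 + 2*(-12 - 3*Q) = -6 + (-24 - 6*Q) = -30 - 6*Q)
s(o) = -5
89*s(x(-2)) - 126 = 89*(-5) - 126 = -445 - 126 = -571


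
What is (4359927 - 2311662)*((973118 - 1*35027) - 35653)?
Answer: 1848432170070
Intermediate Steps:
(4359927 - 2311662)*((973118 - 1*35027) - 35653) = 2048265*((973118 - 35027) - 35653) = 2048265*(938091 - 35653) = 2048265*902438 = 1848432170070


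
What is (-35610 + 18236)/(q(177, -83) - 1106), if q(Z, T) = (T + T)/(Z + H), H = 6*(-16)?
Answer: 703647/44876 ≈ 15.680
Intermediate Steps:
H = -96
q(Z, T) = 2*T/(-96 + Z) (q(Z, T) = (T + T)/(Z - 96) = (2*T)/(-96 + Z) = 2*T/(-96 + Z))
(-35610 + 18236)/(q(177, -83) - 1106) = (-35610 + 18236)/(2*(-83)/(-96 + 177) - 1106) = -17374/(2*(-83)/81 - 1106) = -17374/(2*(-83)*(1/81) - 1106) = -17374/(-166/81 - 1106) = -17374/(-89752/81) = -17374*(-81/89752) = 703647/44876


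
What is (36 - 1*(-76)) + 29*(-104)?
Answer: -2904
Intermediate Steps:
(36 - 1*(-76)) + 29*(-104) = (36 + 76) - 3016 = 112 - 3016 = -2904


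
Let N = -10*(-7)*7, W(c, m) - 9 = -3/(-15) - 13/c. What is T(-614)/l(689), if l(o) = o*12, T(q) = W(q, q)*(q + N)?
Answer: -877579/6345690 ≈ -0.13830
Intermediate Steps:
W(c, m) = 46/5 - 13/c (W(c, m) = 9 + (-3/(-15) - 13/c) = 9 + (-3*(-1/15) - 13/c) = 9 + (1/5 - 13/c) = 46/5 - 13/c)
N = 490 (N = 70*7 = 490)
T(q) = (490 + q)*(46/5 - 13/q) (T(q) = (46/5 - 13/q)*(q + 490) = (46/5 - 13/q)*(490 + q) = (490 + q)*(46/5 - 13/q))
l(o) = 12*o
T(-614)/l(689) = (4495 - 6370/(-614) + (46/5)*(-614))/((12*689)) = (4495 - 6370*(-1/614) - 28244/5)/8268 = (4495 + 3185/307 - 28244/5)*(1/8268) = -1755158/1535*1/8268 = -877579/6345690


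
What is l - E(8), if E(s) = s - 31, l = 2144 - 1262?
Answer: 905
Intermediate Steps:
l = 882
E(s) = -31 + s
l - E(8) = 882 - (-31 + 8) = 882 - 1*(-23) = 882 + 23 = 905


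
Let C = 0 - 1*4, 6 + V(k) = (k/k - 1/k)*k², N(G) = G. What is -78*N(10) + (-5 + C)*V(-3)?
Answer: -834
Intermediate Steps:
V(k) = -6 + k²*(1 - 1/k) (V(k) = -6 + (k/k - 1/k)*k² = -6 + (1 - 1/k)*k² = -6 + k²*(1 - 1/k))
C = -4 (C = 0 - 4 = -4)
-78*N(10) + (-5 + C)*V(-3) = -78*10 + (-5 - 4)*(-6 + (-3)² - 1*(-3)) = -780 - 9*(-6 + 9 + 3) = -780 - 9*6 = -780 - 54 = -834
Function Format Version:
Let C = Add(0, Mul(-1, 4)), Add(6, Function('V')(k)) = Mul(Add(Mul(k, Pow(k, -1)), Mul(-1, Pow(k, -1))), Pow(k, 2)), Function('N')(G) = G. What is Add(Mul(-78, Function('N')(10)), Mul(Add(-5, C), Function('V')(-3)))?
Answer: -834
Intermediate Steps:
Function('V')(k) = Add(-6, Mul(Pow(k, 2), Add(1, Mul(-1, Pow(k, -1))))) (Function('V')(k) = Add(-6, Mul(Add(Mul(k, Pow(k, -1)), Mul(-1, Pow(k, -1))), Pow(k, 2))) = Add(-6, Mul(Add(1, Mul(-1, Pow(k, -1))), Pow(k, 2))) = Add(-6, Mul(Pow(k, 2), Add(1, Mul(-1, Pow(k, -1))))))
C = -4 (C = Add(0, -4) = -4)
Add(Mul(-78, Function('N')(10)), Mul(Add(-5, C), Function('V')(-3))) = Add(Mul(-78, 10), Mul(Add(-5, -4), Add(-6, Pow(-3, 2), Mul(-1, -3)))) = Add(-780, Mul(-9, Add(-6, 9, 3))) = Add(-780, Mul(-9, 6)) = Add(-780, -54) = -834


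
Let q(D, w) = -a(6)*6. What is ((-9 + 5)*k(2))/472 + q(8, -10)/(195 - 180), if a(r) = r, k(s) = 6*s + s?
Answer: -743/295 ≈ -2.5186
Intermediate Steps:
k(s) = 7*s
q(D, w) = -36 (q(D, w) = -1*6*6 = -6*6 = -36)
((-9 + 5)*k(2))/472 + q(8, -10)/(195 - 180) = ((-9 + 5)*(7*2))/472 - 36/(195 - 180) = -4*14*(1/472) - 36/15 = -56*1/472 - 36*1/15 = -7/59 - 12/5 = -743/295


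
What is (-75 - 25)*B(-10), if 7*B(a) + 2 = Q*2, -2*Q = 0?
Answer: 200/7 ≈ 28.571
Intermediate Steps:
Q = 0 (Q = -½*0 = 0)
B(a) = -2/7 (B(a) = -2/7 + (0*2)/7 = -2/7 + (⅐)*0 = -2/7 + 0 = -2/7)
(-75 - 25)*B(-10) = (-75 - 25)*(-2/7) = -100*(-2/7) = 200/7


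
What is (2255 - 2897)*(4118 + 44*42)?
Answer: -3830172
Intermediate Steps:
(2255 - 2897)*(4118 + 44*42) = -642*(4118 + 1848) = -642*5966 = -3830172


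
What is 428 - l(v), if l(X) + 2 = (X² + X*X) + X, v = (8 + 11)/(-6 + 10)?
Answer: 3041/8 ≈ 380.13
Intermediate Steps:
v = 19/4 ≈ 4.7500
l(X) = -2 + X + 2*X² (l(X) = -2 + ((X² + X*X) + X) = -2 + ((X² + X²) + X) = -2 + (2*X² + X) = -2 + (X + 2*X²) = -2 + X + 2*X²)
428 - l(v) = 428 - (-2 + 19/4 + 2*(19/4)²) = 428 - (-2 + 19/4 + 2*(361/16)) = 428 - (-2 + 19/4 + 361/8) = 428 - 1*383/8 = 428 - 383/8 = 3041/8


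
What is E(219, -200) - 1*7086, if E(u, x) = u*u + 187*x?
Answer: 3475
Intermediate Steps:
E(u, x) = u² + 187*x
E(219, -200) - 1*7086 = (219² + 187*(-200)) - 1*7086 = (47961 - 37400) - 7086 = 10561 - 7086 = 3475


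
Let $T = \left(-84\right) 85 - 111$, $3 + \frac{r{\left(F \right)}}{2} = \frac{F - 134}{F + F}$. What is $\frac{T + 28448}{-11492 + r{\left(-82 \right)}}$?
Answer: $- \frac{869077}{471310} \approx -1.844$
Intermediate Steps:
$r{\left(F \right)} = -6 + \frac{-134 + F}{F}$ ($r{\left(F \right)} = -6 + 2 \frac{F - 134}{F + F} = -6 + 2 \frac{-134 + F}{2 F} = -6 + \frac{-134 + F}{F}$)
$T = -7251$ ($T = -7140 - 111 = -7251$)
$\frac{T + 28448}{-11492 + r{\left(-82 \right)}} = \frac{-7251 + 28448}{-11492 - \left(5 + \frac{134}{-82}\right)} = \frac{21197}{-11492 - \frac{138}{41}} = \frac{21197}{- \frac{471310}{41}} = 21197 \left(- \frac{41}{471310}\right) = - \frac{869077}{471310}$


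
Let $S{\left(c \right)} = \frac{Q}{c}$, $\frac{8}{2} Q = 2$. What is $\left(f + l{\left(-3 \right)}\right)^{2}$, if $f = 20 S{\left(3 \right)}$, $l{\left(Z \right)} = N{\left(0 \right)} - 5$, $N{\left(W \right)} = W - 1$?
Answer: $\frac{64}{9} \approx 7.1111$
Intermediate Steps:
$Q = \frac{1}{2}$ ($Q = \frac{1}{4} \cdot 2 = \frac{1}{2} \approx 0.5$)
$N{\left(W \right)} = -1 + W$ ($N{\left(W \right)} = W - 1 = -1 + W$)
$l{\left(Z \right)} = -6$ ($l{\left(Z \right)} = \left(-1 + 0\right) - 5 = -1 - 5 = -6$)
$S{\left(c \right)} = \frac{1}{2 c}$
$f = \frac{10}{3}$ ($f = 20 \frac{1}{2 \cdot 3} = 20 \cdot \frac{1}{2} \cdot \frac{1}{3} = 20 \cdot \frac{1}{6} = \frac{10}{3} \approx 3.3333$)
$\left(f + l{\left(-3 \right)}\right)^{2} = \left(\frac{10}{3} - 6\right)^{2} = \left(- \frac{8}{3}\right)^{2} = \frac{64}{9}$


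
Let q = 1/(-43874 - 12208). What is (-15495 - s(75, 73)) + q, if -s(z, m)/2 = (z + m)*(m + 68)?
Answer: 1471647761/56082 ≈ 26241.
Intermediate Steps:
s(z, m) = -2*(68 + m)*(m + z) (s(z, m) = -2*(z + m)*(m + 68) = -2*(m + z)*(68 + m) = -2*(68 + m)*(m + z))
q = -1/56082 (q = 1/(-56082) = -1/56082 ≈ -1.7831e-5)
(-15495 - s(75, 73)) + q = (-15495 - (-136*73 - 136*75 - 2*73**2 - 2*73*75)) - 1/56082 = (-15495 - (-9928 - 10200 - 2*5329 - 10950)) - 1/56082 = (-15495 - (-9928 - 10200 - 10658 - 10950)) - 1/56082 = (-15495 - 1*(-41736)) - 1/56082 = (-15495 + 41736) - 1/56082 = 26241 - 1/56082 = 1471647761/56082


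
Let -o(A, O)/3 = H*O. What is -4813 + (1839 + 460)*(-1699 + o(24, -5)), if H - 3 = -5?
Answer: -3979784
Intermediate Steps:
H = -2 (H = 3 - 5 = -2)
o(A, O) = 6*O (o(A, O) = -(-6)*O = 6*O)
-4813 + (1839 + 460)*(-1699 + o(24, -5)) = -4813 + (1839 + 460)*(-1699 + 6*(-5)) = -4813 + 2299*(-1699 - 30) = -4813 + 2299*(-1729) = -4813 - 3974971 = -3979784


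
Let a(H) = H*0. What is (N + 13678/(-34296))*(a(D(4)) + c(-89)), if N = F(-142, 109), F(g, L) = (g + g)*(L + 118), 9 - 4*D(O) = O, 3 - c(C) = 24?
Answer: 7738528721/5716 ≈ 1.3538e+6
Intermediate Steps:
c(C) = -21 (c(C) = 3 - 1*24 = 3 - 24 = -21)
D(O) = 9/4 - O/4
F(g, L) = 2*g*(118 + L) (F(g, L) = (2*g)*(118 + L) = 2*g*(118 + L))
N = -64468 (N = 2*(-142)*(118 + 109) = 2*(-142)*227 = -64468)
a(H) = 0
(N + 13678/(-34296))*(a(D(4)) + c(-89)) = (-64468 + 13678/(-34296))*(0 - 21) = (-64468 + 13678*(-1/34296))*(-21) = (-64468 - 6839/17148)*(-21) = -1105504103/17148*(-21) = 7738528721/5716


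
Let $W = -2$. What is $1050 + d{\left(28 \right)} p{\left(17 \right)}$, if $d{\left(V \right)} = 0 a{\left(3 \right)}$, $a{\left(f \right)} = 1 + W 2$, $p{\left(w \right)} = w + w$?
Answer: $1050$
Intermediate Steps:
$p{\left(w \right)} = 2 w$
$a{\left(f \right)} = -3$ ($a{\left(f \right)} = 1 - 4 = -3$)
$d{\left(V \right)} = 0$ ($d{\left(V \right)} = 0 \left(-3\right) = 0$)
$1050 + d{\left(28 \right)} p{\left(17 \right)} = 1050 + 0 \cdot 2 \cdot 17 = 1050 + 0 \cdot 34 = 1050 + 0 = 1050$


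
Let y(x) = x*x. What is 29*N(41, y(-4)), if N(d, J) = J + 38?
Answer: 1566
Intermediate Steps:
y(x) = x**2
N(d, J) = 38 + J
29*N(41, y(-4)) = 29*(38 + (-4)**2) = 29*(38 + 16) = 29*54 = 1566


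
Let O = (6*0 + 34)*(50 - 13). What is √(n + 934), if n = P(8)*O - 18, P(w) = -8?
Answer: 2*I*√2287 ≈ 95.645*I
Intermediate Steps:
O = 1258 (O = (0 + 34)*37 = 34*37 = 1258)
n = -10082 (n = -8*1258 - 18 = -10064 - 18 = -10082)
√(n + 934) = √(-10082 + 934) = √(-9148) = 2*I*√2287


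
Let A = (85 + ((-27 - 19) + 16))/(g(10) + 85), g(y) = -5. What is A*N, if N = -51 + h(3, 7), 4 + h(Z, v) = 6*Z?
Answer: -407/16 ≈ -25.438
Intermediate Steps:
h(Z, v) = -4 + 6*Z
A = 11/16 (A = (85 + ((-27 - 19) + 16))/(-5 + 85) = (85 + (-46 + 16))/80 = (85 - 30)*(1/80) = 55*(1/80) = 11/16 ≈ 0.68750)
N = -37 (N = -51 + (-4 + 6*3) = -51 + (-4 + 18) = -51 + 14 = -37)
A*N = (11/16)*(-37) = -407/16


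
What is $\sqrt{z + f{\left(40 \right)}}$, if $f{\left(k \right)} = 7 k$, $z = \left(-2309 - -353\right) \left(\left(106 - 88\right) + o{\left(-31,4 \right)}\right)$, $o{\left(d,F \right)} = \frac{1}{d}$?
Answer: $\frac{2 i \sqrt{8376293}}{31} \approx 186.72 i$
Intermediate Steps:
$z = - \frac{1089492}{31}$ ($z = \left(-2309 - -353\right) \left(\left(106 - 88\right) + \frac{1}{-31}\right) = \left(-2309 + \left(-21 + 374\right)\right) \left(18 - \frac{1}{31}\right) = \left(-2309 + 353\right) \frac{557}{31} = \left(-1956\right) \frac{557}{31} = - \frac{1089492}{31} \approx -35145.0$)
$\sqrt{z + f{\left(40 \right)}} = \sqrt{- \frac{1089492}{31} + 7 \cdot 40} = \sqrt{- \frac{1089492}{31} + 280} = \sqrt{- \frac{1080812}{31}} = \frac{2 i \sqrt{8376293}}{31}$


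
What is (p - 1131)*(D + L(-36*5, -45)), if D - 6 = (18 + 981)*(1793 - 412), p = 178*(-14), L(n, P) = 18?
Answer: -4998446589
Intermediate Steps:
p = -2492
D = 1379625 (D = 6 + (18 + 981)*(1793 - 412) = 6 + 999*1381 = 6 + 1379619 = 1379625)
(p - 1131)*(D + L(-36*5, -45)) = (-2492 - 1131)*(1379625 + 18) = -3623*1379643 = -4998446589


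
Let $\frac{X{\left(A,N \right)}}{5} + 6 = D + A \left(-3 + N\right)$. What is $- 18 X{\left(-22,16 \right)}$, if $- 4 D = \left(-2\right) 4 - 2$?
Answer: $26055$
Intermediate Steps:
$D = \frac{5}{2}$ ($D = - \frac{\left(-2\right) 4 - 2}{4} = - \frac{-8 - 2}{4} = \left(- \frac{1}{4}\right) \left(-10\right) = \frac{5}{2} \approx 2.5$)
$X{\left(A,N \right)} = - \frac{35}{2} + 5 A \left(-3 + N\right)$ ($X{\left(A,N \right)} = -30 + 5 \left(\frac{5}{2} + A \left(-3 + N\right)\right) = -30 + \left(\frac{25}{2} + 5 A \left(-3 + N\right)\right) = - \frac{35}{2} + 5 A \left(-3 + N\right)$)
$- 18 X{\left(-22,16 \right)} = - 18 \left(- \frac{35}{2} - -330 + 5 \left(-22\right) 16\right) = - 18 \left(- \frac{35}{2} + 330 - 1760\right) = \left(-18\right) \left(- \frac{2895}{2}\right) = 26055$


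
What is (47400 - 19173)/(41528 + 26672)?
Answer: 28227/68200 ≈ 0.41389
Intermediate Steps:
(47400 - 19173)/(41528 + 26672) = 28227/68200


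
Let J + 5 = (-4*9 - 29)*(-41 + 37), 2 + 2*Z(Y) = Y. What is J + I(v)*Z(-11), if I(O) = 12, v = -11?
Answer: 177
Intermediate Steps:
Z(Y) = -1 + Y/2
J = 255 (J = -5 + (-4*9 - 29)*(-41 + 37) = -5 + (-36 - 29)*(-4) = -5 - 65*(-4) = -5 + 260 = 255)
J + I(v)*Z(-11) = 255 + 12*(-1 + (1/2)*(-11)) = 255 + 12*(-1 - 11/2) = 255 + 12*(-13/2) = 255 - 78 = 177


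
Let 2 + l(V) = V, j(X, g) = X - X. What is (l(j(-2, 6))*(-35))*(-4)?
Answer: -280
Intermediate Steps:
j(X, g) = 0
l(V) = -2 + V
(l(j(-2, 6))*(-35))*(-4) = ((-2 + 0)*(-35))*(-4) = -2*(-35)*(-4) = 70*(-4) = -280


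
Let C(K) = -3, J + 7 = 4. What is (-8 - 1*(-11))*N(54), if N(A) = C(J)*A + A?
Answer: -324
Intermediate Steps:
J = -3 (J = -7 + 4 = -3)
N(A) = -2*A (N(A) = -3*A + A = -2*A)
(-8 - 1*(-11))*N(54) = (-8 - 1*(-11))*(-2*54) = (-8 + 11)*(-108) = 3*(-108) = -324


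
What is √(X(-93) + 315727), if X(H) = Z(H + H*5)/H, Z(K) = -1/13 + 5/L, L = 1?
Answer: √461492079711/1209 ≈ 561.90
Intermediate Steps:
Z(K) = 64/13 (Z(K) = -1/13 + 5/1 = -1*1/13 + 5*1 = -1/13 + 5 = 64/13)
X(H) = 64/(13*H)
√(X(-93) + 315727) = √((64/13)/(-93) + 315727) = √((64/13)*(-1/93) + 315727) = √(-64/1209 + 315727) = √(381713879/1209) = √461492079711/1209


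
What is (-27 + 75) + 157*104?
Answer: 16376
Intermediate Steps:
(-27 + 75) + 157*104 = 48 + 16328 = 16376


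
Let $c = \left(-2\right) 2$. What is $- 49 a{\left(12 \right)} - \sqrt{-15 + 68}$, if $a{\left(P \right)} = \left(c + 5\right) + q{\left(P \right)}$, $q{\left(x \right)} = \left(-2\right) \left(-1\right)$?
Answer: $-147 - \sqrt{53} \approx -154.28$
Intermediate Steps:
$c = -4$
$q{\left(x \right)} = 2$
$a{\left(P \right)} = 3$ ($a{\left(P \right)} = \left(-4 + 5\right) + 2 = 1 + 2 = 3$)
$- 49 a{\left(12 \right)} - \sqrt{-15 + 68} = \left(-49\right) 3 - \sqrt{-15 + 68} = -147 - \sqrt{53}$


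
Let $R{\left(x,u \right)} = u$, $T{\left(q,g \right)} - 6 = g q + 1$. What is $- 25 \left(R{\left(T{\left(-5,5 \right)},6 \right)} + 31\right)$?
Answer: $-925$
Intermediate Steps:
$T{\left(q,g \right)} = 7 + g q$ ($T{\left(q,g \right)} = 6 + \left(g q + 1\right) = 6 + \left(1 + g q\right) = 7 + g q$)
$- 25 \left(R{\left(T{\left(-5,5 \right)},6 \right)} + 31\right) = - 25 \left(6 + 31\right) = \left(-25\right) 37 = -925$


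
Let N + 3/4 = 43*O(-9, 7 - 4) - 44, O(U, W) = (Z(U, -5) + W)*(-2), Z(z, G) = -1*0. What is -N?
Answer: 1211/4 ≈ 302.75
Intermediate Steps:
Z(z, G) = 0
O(U, W) = -2*W (O(U, W) = (0 + W)*(-2) = W*(-2) = -2*W)
N = -1211/4 (N = -¾ + (43*(-2*(7 - 4)) - 44) = -¾ + (43*(-2*3) - 44) = -¾ + (43*(-6) - 44) = -¾ + (-258 - 44) = -¾ - 302 = -1211/4 ≈ -302.75)
-N = -1*(-1211/4) = 1211/4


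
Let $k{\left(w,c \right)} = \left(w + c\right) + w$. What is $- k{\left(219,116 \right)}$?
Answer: $-554$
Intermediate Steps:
$k{\left(w,c \right)} = c + 2 w$ ($k{\left(w,c \right)} = \left(c + w\right) + w = c + 2 w$)
$- k{\left(219,116 \right)} = - (116 + 2 \cdot 219) = - (116 + 438) = \left(-1\right) 554 = -554$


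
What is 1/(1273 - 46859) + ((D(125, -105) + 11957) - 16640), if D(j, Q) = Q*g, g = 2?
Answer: -223052299/45586 ≈ -4893.0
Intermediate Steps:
D(j, Q) = 2*Q (D(j, Q) = Q*2 = 2*Q)
1/(1273 - 46859) + ((D(125, -105) + 11957) - 16640) = 1/(1273 - 46859) + ((2*(-105) + 11957) - 16640) = 1/(-45586) + ((-210 + 11957) - 16640) = -1/45586 + (11747 - 16640) = -1/45586 - 4893 = -223052299/45586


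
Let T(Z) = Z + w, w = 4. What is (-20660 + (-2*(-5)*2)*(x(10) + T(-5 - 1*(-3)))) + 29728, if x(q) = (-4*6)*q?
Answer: 4308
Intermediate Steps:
x(q) = -24*q
T(Z) = 4 + Z (T(Z) = Z + 4 = 4 + Z)
(-20660 + (-2*(-5)*2)*(x(10) + T(-5 - 1*(-3)))) + 29728 = (-20660 + (-2*(-5)*2)*(-24*10 + (4 + (-5 - 1*(-3))))) + 29728 = (-20660 + (10*2)*(-240 + (4 + (-5 + 3)))) + 29728 = (-20660 + 20*(-240 + (4 - 2))) + 29728 = (-20660 + 20*(-240 + 2)) + 29728 = (-20660 + 20*(-238)) + 29728 = (-20660 - 4760) + 29728 = -25420 + 29728 = 4308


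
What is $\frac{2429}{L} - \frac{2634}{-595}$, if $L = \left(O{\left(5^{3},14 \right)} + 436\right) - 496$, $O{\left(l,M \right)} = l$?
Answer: $\frac{323293}{7735} \approx 41.796$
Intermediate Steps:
$L = 65$ ($L = \left(5^{3} + 436\right) - 496 = \left(125 + 436\right) - 496 = 561 - 496 = 65$)
$\frac{2429}{L} - \frac{2634}{-595} = \frac{2429}{65} - \frac{2634}{-595} = 2429 \cdot \frac{1}{65} - - \frac{2634}{595} = \frac{2429}{65} + \frac{2634}{595} = \frac{323293}{7735}$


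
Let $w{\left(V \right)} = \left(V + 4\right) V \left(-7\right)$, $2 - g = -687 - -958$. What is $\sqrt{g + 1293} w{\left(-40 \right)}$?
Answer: $-322560$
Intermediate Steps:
$g = -269$ ($g = 2 - \left(-687 - -958\right) = 2 - \left(-687 + 958\right) = 2 - 271 = -269$)
$w{\left(V \right)} = - 7 V \left(4 + V\right)$ ($w{\left(V \right)} = \left(4 + V\right) V \left(-7\right) = V \left(4 + V\right) \left(-7\right) = - 7 V \left(4 + V\right)$)
$\sqrt{g + 1293} w{\left(-40 \right)} = \sqrt{-269 + 1293} \left(\left(-7\right) \left(-40\right) \left(4 - 40\right)\right) = \sqrt{1024} \left(\left(-7\right) \left(-40\right) \left(-36\right)\right) = 32 \left(-10080\right) = -322560$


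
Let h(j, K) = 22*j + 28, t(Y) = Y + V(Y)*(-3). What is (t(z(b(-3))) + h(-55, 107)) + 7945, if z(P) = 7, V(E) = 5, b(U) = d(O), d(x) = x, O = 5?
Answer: 6755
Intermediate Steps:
b(U) = 5
t(Y) = -15 + Y (t(Y) = Y + 5*(-3) = Y - 15 = -15 + Y)
h(j, K) = 28 + 22*j
(t(z(b(-3))) + h(-55, 107)) + 7945 = ((-15 + 7) + (28 + 22*(-55))) + 7945 = (-8 + (28 - 1210)) + 7945 = (-8 - 1182) + 7945 = -1190 + 7945 = 6755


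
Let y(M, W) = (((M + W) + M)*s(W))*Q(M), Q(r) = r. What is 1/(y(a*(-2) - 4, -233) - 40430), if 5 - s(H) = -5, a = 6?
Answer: 1/1970 ≈ 0.00050761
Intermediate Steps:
s(H) = 10 (s(H) = 5 - 1*(-5) = 5 + 5 = 10)
y(M, W) = M*(10*W + 20*M) (y(M, W) = (((M + W) + M)*10)*M = ((W + 2*M)*10)*M = (10*W + 20*M)*M = M*(10*W + 20*M))
1/(y(a*(-2) - 4, -233) - 40430) = 1/(10*(6*(-2) - 4)*(-233 + 2*(6*(-2) - 4)) - 40430) = 1/(10*(-12 - 4)*(-233 + 2*(-12 - 4)) - 40430) = 1/(10*(-16)*(-233 + 2*(-16)) - 40430) = 1/(10*(-16)*(-233 - 32) - 40430) = 1/(10*(-16)*(-265) - 40430) = 1/(42400 - 40430) = 1/1970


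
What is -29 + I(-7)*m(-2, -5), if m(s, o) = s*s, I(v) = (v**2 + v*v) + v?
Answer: 335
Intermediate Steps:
I(v) = v + 2*v**2 (I(v) = (v**2 + v**2) + v = 2*v**2 + v = v + 2*v**2)
m(s, o) = s**2
-29 + I(-7)*m(-2, -5) = -29 - 7*(1 + 2*(-7))*(-2)**2 = -29 - 7*(1 - 14)*4 = -29 - 7*(-13)*4 = -29 + 91*4 = -29 + 364 = 335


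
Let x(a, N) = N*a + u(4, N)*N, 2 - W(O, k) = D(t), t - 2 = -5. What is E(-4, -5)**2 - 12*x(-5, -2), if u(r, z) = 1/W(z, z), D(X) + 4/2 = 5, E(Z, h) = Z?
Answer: -128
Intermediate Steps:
t = -3 (t = 2 - 5 = -3)
D(X) = 3 (D(X) = -2 + 5 = 3)
W(O, k) = -1 (W(O, k) = 2 - 1*3 = 2 - 3 = -1)
u(r, z) = -1 (u(r, z) = 1/(-1) = -1)
x(a, N) = -N + N*a (x(a, N) = N*a - N = -N + N*a)
E(-4, -5)**2 - 12*x(-5, -2) = (-4)**2 - (-24)*(-1 - 5) = 16 - (-24)*(-6) = 16 - 12*12 = 16 - 144 = -128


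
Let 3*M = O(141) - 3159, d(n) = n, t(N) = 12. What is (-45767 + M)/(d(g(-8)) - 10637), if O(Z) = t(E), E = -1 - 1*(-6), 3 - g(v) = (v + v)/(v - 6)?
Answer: 163856/37223 ≈ 4.4020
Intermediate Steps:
g(v) = 3 - 2*v/(-6 + v) (g(v) = 3 - (v + v)/(v - 6) = 3 - 2*v/(-6 + v))
E = 5 (E = -1 + 6 = 5)
O(Z) = 12
M = -1049 (M = (12 - 3159)/3 = (1/3)*(-3147) = -1049)
(-45767 + M)/(d(g(-8)) - 10637) = (-45767 - 1049)/((-18 - 8)/(-6 - 8) - 10637) = -46816/(-26/(-14) - 10637) = -46816/(-1/14*(-26) - 10637) = -46816/(13/7 - 10637) = -46816/(-74446/7) = -46816*(-7/74446) = 163856/37223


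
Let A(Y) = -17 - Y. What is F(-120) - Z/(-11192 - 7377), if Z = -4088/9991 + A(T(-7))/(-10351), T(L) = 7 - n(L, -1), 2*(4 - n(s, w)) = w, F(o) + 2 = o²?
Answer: 55298321357712957/3840694641058 ≈ 14398.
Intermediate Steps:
F(o) = -2 + o²
n(s, w) = 4 - w/2
T(L) = 5/2 (T(L) = 7 - (4 - ½*(-1)) = 7 - (4 + ½) = 7 - 1*9/2 = 7 - 9/2 = 5/2)
Z = -84240127/206833682 (Z = -4088/9991 + (-17 - 1*5/2)/(-10351) = -4088*1/9991 + (-17 - 5/2)*(-1/10351) = -4088/9991 - 39/2*(-1/10351) = -4088/9991 + 39/20702 = -84240127/206833682 ≈ -0.40728)
F(-120) - Z/(-11192 - 7377) = (-2 + (-120)²) - (-84240127)/(206833682*(-11192 - 7377)) = (-2 + 14400) - (-84240127)/(206833682*(-18569)) = 14398 - (-84240127)*(-1)/(206833682*18569) = 14398 - 1*84240127/3840694641058 = 14398 - 84240127/3840694641058 = 55298321357712957/3840694641058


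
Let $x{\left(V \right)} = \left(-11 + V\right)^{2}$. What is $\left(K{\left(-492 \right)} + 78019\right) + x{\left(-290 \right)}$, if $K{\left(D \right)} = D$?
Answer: $168128$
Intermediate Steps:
$\left(K{\left(-492 \right)} + 78019\right) + x{\left(-290 \right)} = \left(-492 + 78019\right) + \left(-11 - 290\right)^{2} = 77527 + \left(-301\right)^{2} = 77527 + 90601 = 168128$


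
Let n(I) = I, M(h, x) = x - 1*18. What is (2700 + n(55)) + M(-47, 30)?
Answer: 2767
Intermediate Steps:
M(h, x) = -18 + x (M(h, x) = x - 18 = -18 + x)
(2700 + n(55)) + M(-47, 30) = (2700 + 55) + (-18 + 30) = 2755 + 12 = 2767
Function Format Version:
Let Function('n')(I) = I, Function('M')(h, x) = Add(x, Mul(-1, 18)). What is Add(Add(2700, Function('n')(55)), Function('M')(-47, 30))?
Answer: 2767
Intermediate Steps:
Function('M')(h, x) = Add(-18, x) (Function('M')(h, x) = Add(x, -18) = Add(-18, x))
Add(Add(2700, Function('n')(55)), Function('M')(-47, 30)) = Add(Add(2700, 55), Add(-18, 30)) = Add(2755, 12) = 2767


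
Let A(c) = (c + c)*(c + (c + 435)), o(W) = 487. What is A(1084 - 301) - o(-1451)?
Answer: 3133079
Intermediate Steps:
A(c) = 2*c*(435 + 2*c) (A(c) = (2*c)*(c + (435 + c)) = (2*c)*(435 + 2*c) = 2*c*(435 + 2*c))
A(1084 - 301) - o(-1451) = 2*(1084 - 301)*(435 + 2*(1084 - 301)) - 1*487 = 2*783*(435 + 2*783) - 487 = 2*783*(435 + 1566) - 487 = 2*783*2001 - 487 = 3133566 - 487 = 3133079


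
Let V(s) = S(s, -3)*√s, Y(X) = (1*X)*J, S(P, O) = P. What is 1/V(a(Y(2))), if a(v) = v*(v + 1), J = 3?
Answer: √42/1764 ≈ 0.0036739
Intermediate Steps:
Y(X) = 3*X (Y(X) = (1*X)*3 = X*3 = 3*X)
a(v) = v*(1 + v)
V(s) = s^(3/2) (V(s) = s*√s = s^(3/2))
1/V(a(Y(2))) = 1/(((3*2)*(1 + 3*2))^(3/2)) = 1/((6*(1 + 6))^(3/2)) = 1/((6*7)^(3/2)) = 1/(42^(3/2)) = 1/(42*√42) = √42/1764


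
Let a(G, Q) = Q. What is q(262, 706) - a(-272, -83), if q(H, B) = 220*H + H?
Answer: 57985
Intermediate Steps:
q(H, B) = 221*H
q(262, 706) - a(-272, -83) = 221*262 - 1*(-83) = 57902 + 83 = 57985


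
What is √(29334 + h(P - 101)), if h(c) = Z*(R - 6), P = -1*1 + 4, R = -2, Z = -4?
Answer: √29366 ≈ 171.36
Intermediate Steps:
P = 3 (P = -1 + 4 = 3)
h(c) = 32 (h(c) = -4*(-2 - 6) = -4*(-8) = 32)
√(29334 + h(P - 101)) = √(29334 + 32) = √29366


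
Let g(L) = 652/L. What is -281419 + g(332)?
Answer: -23357614/83 ≈ -2.8142e+5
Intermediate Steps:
-281419 + g(332) = -281419 + 652/332 = -281419 + 652*(1/332) = -281419 + 163/83 = -23357614/83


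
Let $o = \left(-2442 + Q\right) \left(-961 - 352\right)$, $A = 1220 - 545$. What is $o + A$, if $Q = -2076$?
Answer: $5932809$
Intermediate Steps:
$A = 675$
$o = 5932134$ ($o = \left(-2442 - 2076\right) \left(-961 - 352\right) = \left(-4518\right) \left(-1313\right) = 5932134$)
$o + A = 5932134 + 675 = 5932809$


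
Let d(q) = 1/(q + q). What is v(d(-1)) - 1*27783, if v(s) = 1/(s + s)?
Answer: -27784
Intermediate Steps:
d(q) = 1/(2*q)
v(s) = 1/(2*s)
v(d(-1)) - 1*27783 = 1/(2*(((½)/(-1)))) - 1*27783 = 1/(2*(((½)*(-1)))) - 27783 = 1/(2*(-½)) - 27783 = (½)*(-2) - 27783 = -1 - 27783 = -27784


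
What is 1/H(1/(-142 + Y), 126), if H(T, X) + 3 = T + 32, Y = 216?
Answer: 74/2147 ≈ 0.034467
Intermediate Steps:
H(T, X) = 29 + T (H(T, X) = -3 + (T + 32) = -3 + (32 + T) = 29 + T)
1/H(1/(-142 + Y), 126) = 1/(29 + 1/(-142 + 216)) = 1/(29 + 1/74) = 1/(2147/74) = 74/2147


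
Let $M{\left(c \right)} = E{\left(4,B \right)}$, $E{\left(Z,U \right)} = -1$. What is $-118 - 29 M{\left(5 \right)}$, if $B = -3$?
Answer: $-89$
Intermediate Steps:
$M{\left(c \right)} = -1$
$-118 - 29 M{\left(5 \right)} = -118 - -29 = -118 + 29 = -89$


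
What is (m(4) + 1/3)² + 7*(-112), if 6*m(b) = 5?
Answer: -28175/36 ≈ -782.64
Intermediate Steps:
m(b) = ⅚ (m(b) = (⅙)*5 = ⅚)
(m(4) + 1/3)² + 7*(-112) = (⅚ + 1/3)² + 7*(-112) = (⅚ + ⅓)² - 784 = (7/6)² - 784 = 49/36 - 784 = -28175/36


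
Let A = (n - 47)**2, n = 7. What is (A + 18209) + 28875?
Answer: 48684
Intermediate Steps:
A = 1600 (A = (7 - 47)**2 = (-40)**2 = 1600)
(A + 18209) + 28875 = (1600 + 18209) + 28875 = 19809 + 28875 = 48684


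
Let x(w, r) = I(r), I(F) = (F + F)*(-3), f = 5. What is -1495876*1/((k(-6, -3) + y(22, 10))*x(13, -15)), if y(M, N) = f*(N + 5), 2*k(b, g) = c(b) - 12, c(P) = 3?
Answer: -1495876/6345 ≈ -235.76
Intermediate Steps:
I(F) = -6*F (I(F) = (2*F)*(-3) = -6*F)
x(w, r) = -6*r
k(b, g) = -9/2 (k(b, g) = (3 - 12)/2 = (1/2)*(-9) = -9/2)
y(M, N) = 25 + 5*N (y(M, N) = 5*(N + 5) = 5*(5 + N) = 25 + 5*N)
-1495876*1/((k(-6, -3) + y(22, 10))*x(13, -15)) = -1495876*1/(90*(-9/2 + (25 + 5*10))) = -1495876*1/(90*(-9/2 + (25 + 50))) = -1495876*1/(90*(-9/2 + 75)) = -1495876/(90*(141/2)) = -1495876/6345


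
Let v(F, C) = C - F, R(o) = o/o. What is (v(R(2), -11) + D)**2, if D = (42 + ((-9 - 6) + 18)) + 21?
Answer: 2916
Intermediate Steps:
R(o) = 1
D = 66 (D = (42 + (-15 + 18)) + 21 = (42 + 3) + 21 = 45 + 21 = 66)
(v(R(2), -11) + D)**2 = ((-11 - 1*1) + 66)**2 = ((-11 - 1) + 66)**2 = (-12 + 66)**2 = 54**2 = 2916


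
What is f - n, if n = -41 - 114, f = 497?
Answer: 652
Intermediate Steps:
n = -155
f - n = 497 - 1*(-155) = 497 + 155 = 652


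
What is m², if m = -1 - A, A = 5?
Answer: 36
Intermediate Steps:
m = -6 (m = -1 - 1*5 = -1 - 5 = -6)
m² = (-6)² = 36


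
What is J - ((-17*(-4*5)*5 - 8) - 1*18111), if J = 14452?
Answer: 30871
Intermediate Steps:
J - ((-17*(-4*5)*5 - 8) - 1*18111) = 14452 - ((-17*(-4*5)*5 - 8) - 1*18111) = 14452 - ((-(-340)*5 - 8) - 18111) = 14452 - ((-17*(-100) - 8) - 18111) = 14452 - ((1700 - 8) - 18111) = 14452 - (1692 - 18111) = 14452 - 1*(-16419) = 14452 + 16419 = 30871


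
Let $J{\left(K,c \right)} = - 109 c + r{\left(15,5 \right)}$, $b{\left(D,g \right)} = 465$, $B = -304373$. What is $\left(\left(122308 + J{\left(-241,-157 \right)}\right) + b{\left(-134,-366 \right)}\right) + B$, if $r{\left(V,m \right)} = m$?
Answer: $-164482$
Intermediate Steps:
$J{\left(K,c \right)} = 5 - 109 c$ ($J{\left(K,c \right)} = - 109 c + 5 = 5 - 109 c$)
$\left(\left(122308 + J{\left(-241,-157 \right)}\right) + b{\left(-134,-366 \right)}\right) + B = \left(\left(122308 + \left(5 - -17113\right)\right) + 465\right) - 304373 = \left(\left(122308 + \left(5 + 17113\right)\right) + 465\right) - 304373 = \left(\left(122308 + 17118\right) + 465\right) - 304373 = \left(139426 + 465\right) - 304373 = 139891 - 304373 = -164482$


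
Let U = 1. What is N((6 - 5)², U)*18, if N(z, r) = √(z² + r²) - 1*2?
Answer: -36 + 18*√2 ≈ -10.544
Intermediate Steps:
N(z, r) = -2 + √(r² + z²) (N(z, r) = √(r² + z²) - 2 = -2 + √(r² + z²))
N((6 - 5)², U)*18 = (-2 + √(1² + ((6 - 5)²)²))*18 = (-2 + √(1 + (1²)²))*18 = (-2 + √(1 + 1²))*18 = (-2 + √(1 + 1))*18 = (-2 + √2)*18 = -36 + 18*√2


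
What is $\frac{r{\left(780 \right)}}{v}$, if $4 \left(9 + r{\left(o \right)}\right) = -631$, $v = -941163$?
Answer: $\frac{667}{3764652} \approx 0.00017717$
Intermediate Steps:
$r{\left(o \right)} = - \frac{667}{4}$ ($r{\left(o \right)} = -9 + \frac{1}{4} \left(-631\right) = -9 - \frac{631}{4} = - \frac{667}{4}$)
$\frac{r{\left(780 \right)}}{v} = - \frac{667}{4 \left(-941163\right)} = \left(- \frac{667}{4}\right) \left(- \frac{1}{941163}\right) = \frac{667}{3764652}$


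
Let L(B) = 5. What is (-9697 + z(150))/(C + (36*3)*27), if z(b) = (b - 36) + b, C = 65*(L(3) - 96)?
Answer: 9433/2999 ≈ 3.1454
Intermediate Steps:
C = -5915 (C = 65*(5 - 96) = 65*(-91) = -5915)
z(b) = -36 + 2*b (z(b) = (-36 + b) + b = -36 + 2*b)
(-9697 + z(150))/(C + (36*3)*27) = (-9697 + (-36 + 2*150))/(-5915 + (36*3)*27) = (-9697 + (-36 + 300))/(-5915 + 108*27) = (-9697 + 264)/(-5915 + 2916) = -9433/(-2999) = -9433*(-1/2999) = 9433/2999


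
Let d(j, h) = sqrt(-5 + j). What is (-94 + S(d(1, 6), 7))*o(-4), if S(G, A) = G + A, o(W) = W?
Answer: 348 - 8*I ≈ 348.0 - 8.0*I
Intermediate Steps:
S(G, A) = A + G
(-94 + S(d(1, 6), 7))*o(-4) = (-94 + (7 + sqrt(-5 + 1)))*(-4) = (-94 + (7 + sqrt(-4)))*(-4) = (-94 + (7 + 2*I))*(-4) = (-87 + 2*I)*(-4) = 348 - 8*I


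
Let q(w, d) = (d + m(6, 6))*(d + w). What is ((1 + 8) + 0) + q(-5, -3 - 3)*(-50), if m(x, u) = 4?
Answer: -1091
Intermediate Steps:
q(w, d) = (4 + d)*(d + w) (q(w, d) = (d + 4)*(d + w) = (4 + d)*(d + w))
((1 + 8) + 0) + q(-5, -3 - 3)*(-50) = ((1 + 8) + 0) + ((-3 - 3)² + 4*(-3 - 3) + 4*(-5) + (-3 - 3)*(-5))*(-50) = (9 + 0) + ((-6)² + 4*(-6) - 20 - 6*(-5))*(-50) = 9 + (36 - 24 - 20 + 30)*(-50) = 9 + 22*(-50) = 9 - 1100 = -1091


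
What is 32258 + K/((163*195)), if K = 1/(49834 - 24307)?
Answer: 26173357169311/811375695 ≈ 32258.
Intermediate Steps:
K = 1/25527 ≈ 3.9174e-5
32258 + K/((163*195)) = 32258 + 1/(25527*((163*195))) = 32258 + (1/25527)/31785 = 32258 + (1/25527)*(1/31785) = 32258 + 1/811375695 = 26173357169311/811375695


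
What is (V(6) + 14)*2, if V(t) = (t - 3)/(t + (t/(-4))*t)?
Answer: 26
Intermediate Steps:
V(t) = (-3 + t)/(t - t**2/4) (V(t) = (-3 + t)/(t + (t*(-1/4))*t) = (-3 + t)/(t + (-t/4)*t) = (-3 + t)/(t - t**2/4))
(V(6) + 14)*2 = (4*(3 - 1*6)/(6*(-4 + 6)) + 14)*2 = (4*(1/6)*(3 - 6)/2 + 14)*2 = (4*(1/6)*(1/2)*(-3) + 14)*2 = (-1 + 14)*2 = 13*2 = 26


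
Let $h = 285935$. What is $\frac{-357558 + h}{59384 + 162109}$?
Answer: $- \frac{71623}{221493} \approx -0.32336$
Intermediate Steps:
$\frac{-357558 + h}{59384 + 162109} = \frac{-357558 + 285935}{59384 + 162109} = - \frac{71623}{221493}$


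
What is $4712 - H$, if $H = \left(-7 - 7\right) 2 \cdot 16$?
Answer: $5160$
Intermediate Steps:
$H = -448$ ($H = \left(-14\right) 2 \cdot 16 = \left(-28\right) 16 = -448$)
$4712 - H = 4712 - -448 = 4712 + 448 = 5160$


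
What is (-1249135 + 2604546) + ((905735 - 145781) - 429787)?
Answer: 1685578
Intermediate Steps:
(-1249135 + 2604546) + ((905735 - 145781) - 429787) = 1355411 + (759954 - 429787) = 1355411 + 330167 = 1685578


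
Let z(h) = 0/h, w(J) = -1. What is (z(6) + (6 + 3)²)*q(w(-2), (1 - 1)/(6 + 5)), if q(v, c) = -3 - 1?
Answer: -324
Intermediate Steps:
z(h) = 0
q(v, c) = -4
(z(6) + (6 + 3)²)*q(w(-2), (1 - 1)/(6 + 5)) = (0 + (6 + 3)²)*(-4) = (0 + 9²)*(-4) = (0 + 81)*(-4) = 81*(-4) = -324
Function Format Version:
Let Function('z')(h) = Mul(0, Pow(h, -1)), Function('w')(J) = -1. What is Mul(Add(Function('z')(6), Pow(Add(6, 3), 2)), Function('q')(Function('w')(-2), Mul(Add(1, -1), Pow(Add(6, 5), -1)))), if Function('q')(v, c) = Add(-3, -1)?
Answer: -324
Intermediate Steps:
Function('z')(h) = 0
Function('q')(v, c) = -4
Mul(Add(Function('z')(6), Pow(Add(6, 3), 2)), Function('q')(Function('w')(-2), Mul(Add(1, -1), Pow(Add(6, 5), -1)))) = Mul(Add(0, Pow(Add(6, 3), 2)), -4) = Mul(Add(0, Pow(9, 2)), -4) = Mul(Add(0, 81), -4) = Mul(81, -4) = -324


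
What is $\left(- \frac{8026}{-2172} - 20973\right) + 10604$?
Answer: $- \frac{11256721}{1086} \approx -10365.0$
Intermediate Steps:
$\left(- \frac{8026}{-2172} - 20973\right) + 10604 = \left(\left(-8026\right) \left(- \frac{1}{2172}\right) - 20973\right) + 10604 = \left(\frac{4013}{1086} - 20973\right) + 10604 = - \frac{22772665}{1086} + 10604 = - \frac{11256721}{1086}$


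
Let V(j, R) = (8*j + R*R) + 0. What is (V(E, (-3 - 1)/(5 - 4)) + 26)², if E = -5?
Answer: 4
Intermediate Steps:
V(j, R) = R² + 8*j (V(j, R) = (8*j + R²) + 0 = (R² + 8*j) + 0 = R² + 8*j)
(V(E, (-3 - 1)/(5 - 4)) + 26)² = ((((-3 - 1)/(5 - 4))² + 8*(-5)) + 26)² = (((-4/1)² - 40) + 26)² = (((-4*1)² - 40) + 26)² = (((-4)² - 40) + 26)² = ((16 - 40) + 26)² = (-24 + 26)² = 2² = 4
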